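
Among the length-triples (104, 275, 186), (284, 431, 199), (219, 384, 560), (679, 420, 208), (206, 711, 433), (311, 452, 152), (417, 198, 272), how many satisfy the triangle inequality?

(104,186,275): 104+186 > 275 → valid
(199,284,431): 199+284 > 431 → valid
(219,384,560): 219+384 > 560 → valid
(208,420,679): 208+420 ≤ 679 → not valid
(206,433,711): 206+433 ≤ 711 → not valid
(152,311,452): 152+311 > 452 → valid
(198,272,417): 198+272 > 417 → valid
5 of the 7 triples form a triangle.

5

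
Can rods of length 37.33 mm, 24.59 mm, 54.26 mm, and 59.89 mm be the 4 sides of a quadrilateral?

Yes

A quadrilateral exists iff every side is shorter than the sum of the others — equivalently, the longest side is less than the sum of the rest.
Longest side 59.89 < 116.18 (sum of the remaining 3), so yes.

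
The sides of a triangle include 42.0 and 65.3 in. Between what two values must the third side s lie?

By the triangle inequality, s must be less than 42.0 + 65.3 = 107.3 and greater than |42.0 − 65.3| = 23.3.

23.3 < s < 107.3 (in)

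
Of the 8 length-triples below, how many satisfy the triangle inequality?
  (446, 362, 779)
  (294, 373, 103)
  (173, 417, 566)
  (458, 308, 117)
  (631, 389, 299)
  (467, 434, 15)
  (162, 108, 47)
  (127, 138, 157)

5

(362,446,779): 362+446 > 779 → valid
(103,294,373): 103+294 > 373 → valid
(173,417,566): 173+417 > 566 → valid
(117,308,458): 117+308 ≤ 458 → not valid
(299,389,631): 299+389 > 631 → valid
(15,434,467): 15+434 ≤ 467 → not valid
(47,108,162): 47+108 ≤ 162 → not valid
(127,138,157): 127+138 > 157 → valid
5 of the 8 triples form a triangle.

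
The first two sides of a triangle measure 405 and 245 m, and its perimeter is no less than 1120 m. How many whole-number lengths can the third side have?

Triangle inequality: 160 < x < 650. Perimeter ≥ 1120 gives x ≥ 1120 − 405 − 245 = 470.
So 470 ≤ x < 650; integers 470 through 649: 180 values.

180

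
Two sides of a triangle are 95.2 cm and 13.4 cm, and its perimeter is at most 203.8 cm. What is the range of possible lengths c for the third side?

Triangle inequality alone gives 81.8 < c < 108.6.
The perimeter condition gives c ≤ 203.8 − 95.2 − 13.4 = 95.2.
Intersecting the two: 81.8 < c ≤ 95.2.

81.8 < c ≤ 95.2 cm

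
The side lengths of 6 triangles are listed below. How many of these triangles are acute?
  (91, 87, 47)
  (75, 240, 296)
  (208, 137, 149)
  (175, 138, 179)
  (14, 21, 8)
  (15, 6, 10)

(91,87,47): 47²+87² = 9778 > 8281 = 91² → acute
(75,240,296): 75²+240² = 63225 < 87616 = 296² → obtuse
(208,137,149): 137²+149² = 40970 < 43264 = 208² → obtuse
(175,138,179): 138²+175² = 49669 > 32041 = 179² → acute
(14,21,8): 8²+14² = 260 < 441 = 21² → obtuse
(15,6,10): 6²+10² = 136 < 225 = 15² → obtuse
2 of the 6 are acute.

2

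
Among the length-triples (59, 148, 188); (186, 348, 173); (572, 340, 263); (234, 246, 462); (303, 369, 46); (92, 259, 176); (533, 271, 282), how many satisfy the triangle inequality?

(59,148,188): 59+148 > 188 → valid
(173,186,348): 173+186 > 348 → valid
(263,340,572): 263+340 > 572 → valid
(234,246,462): 234+246 > 462 → valid
(46,303,369): 46+303 ≤ 369 → not valid
(92,176,259): 92+176 > 259 → valid
(271,282,533): 271+282 > 533 → valid
6 of the 7 triples form a triangle.

6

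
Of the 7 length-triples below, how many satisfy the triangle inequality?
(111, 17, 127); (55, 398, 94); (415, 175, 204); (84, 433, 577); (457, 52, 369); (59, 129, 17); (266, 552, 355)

(17,111,127): 17+111 > 127 → valid
(55,94,398): 55+94 ≤ 398 → not valid
(175,204,415): 175+204 ≤ 415 → not valid
(84,433,577): 84+433 ≤ 577 → not valid
(52,369,457): 52+369 ≤ 457 → not valid
(17,59,129): 17+59 ≤ 129 → not valid
(266,355,552): 266+355 > 552 → valid
2 of the 7 triples form a triangle.

2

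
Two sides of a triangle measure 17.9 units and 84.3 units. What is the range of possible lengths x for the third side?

66.4 < x < 102.2 (units)

By the triangle inequality, x must be less than 17.9 + 84.3 = 102.2 and greater than |17.9 − 84.3| = 66.4.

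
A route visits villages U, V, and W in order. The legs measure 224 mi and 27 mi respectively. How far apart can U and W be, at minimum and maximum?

197 ≤ UW ≤ 251 mi

By the triangle inequality, |224 − 27| ≤ UW ≤ 224 + 27.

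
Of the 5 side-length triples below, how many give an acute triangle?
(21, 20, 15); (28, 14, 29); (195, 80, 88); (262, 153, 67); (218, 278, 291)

(21,20,15): 15²+20² = 625 > 441 = 21² → acute
(28,14,29): 14²+28² = 980 > 841 = 29² → acute
(195,80,88): 80+88 ≤ 195, not a triangle
(262,153,67): 67+153 ≤ 262, not a triangle
(218,278,291): 218²+278² = 124808 > 84681 = 291² → acute
3 of the 5 are acute.

3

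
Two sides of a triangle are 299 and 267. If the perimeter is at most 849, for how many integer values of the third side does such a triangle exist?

Triangle inequality: 32 < x < 566. Perimeter ≤ 849 gives x ≤ 849 − 299 − 267 = 283.
So 32 < x ≤ 283; integers 33 through 283: 251 values.

251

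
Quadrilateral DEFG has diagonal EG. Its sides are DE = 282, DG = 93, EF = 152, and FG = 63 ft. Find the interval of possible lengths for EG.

From triangle DEG: |282 − 93| < EG < 282 + 93, i.e. 189 < EG < 375.
From triangle FEG: 89 < EG < 215.
Both must hold, so EG lies in the intersection.

189 < EG < 215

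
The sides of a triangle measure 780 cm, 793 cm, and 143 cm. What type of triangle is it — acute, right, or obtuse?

Compare the square of the longest side to the sum of squares of the other two: 143² + 780² = 628849 = 793².

right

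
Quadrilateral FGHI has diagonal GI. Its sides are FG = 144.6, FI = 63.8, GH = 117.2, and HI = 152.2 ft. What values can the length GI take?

From triangle FGI: |144.6 − 63.8| < GI < 144.6 + 63.8, i.e. 80.8 < GI < 208.4.
From triangle HGI: 35.0 < GI < 269.4.
Both must hold, so GI lies in the intersection.

80.8 < GI < 208.4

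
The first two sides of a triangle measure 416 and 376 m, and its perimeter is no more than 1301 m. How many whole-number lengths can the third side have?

Triangle inequality: 40 < x < 792. Perimeter ≤ 1301 gives x ≤ 1301 − 416 − 376 = 509.
So 40 < x ≤ 509; integers 41 through 509: 469 values.

469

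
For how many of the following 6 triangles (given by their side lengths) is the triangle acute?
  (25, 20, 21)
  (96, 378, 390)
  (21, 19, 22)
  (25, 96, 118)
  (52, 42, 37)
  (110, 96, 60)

4

(25,20,21): 20²+21² = 841 > 625 = 25² → acute
(96,378,390): 96²+378² = 152100 = 390² → right
(21,19,22): 19²+21² = 802 > 484 = 22² → acute
(25,96,118): 25²+96² = 9841 < 13924 = 118² → obtuse
(52,42,37): 37²+42² = 3133 > 2704 = 52² → acute
(110,96,60): 60²+96² = 12816 > 12100 = 110² → acute
4 of the 6 are acute.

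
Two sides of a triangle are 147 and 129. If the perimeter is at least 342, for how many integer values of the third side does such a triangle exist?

210

Triangle inequality: 18 < x < 276. Perimeter ≥ 342 gives x ≥ 342 − 147 − 129 = 66.
So 66 ≤ x < 276; integers 66 through 275: 210 values.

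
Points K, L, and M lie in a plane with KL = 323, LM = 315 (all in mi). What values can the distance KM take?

8 ≤ KM ≤ 638 mi

By the triangle inequality, |323 − 315| ≤ KM ≤ 323 + 315.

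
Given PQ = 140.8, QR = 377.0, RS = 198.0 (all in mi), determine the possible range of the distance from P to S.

38.2 ≤ PS ≤ 715.8 mi

The maximum is all hops collinear in one direction: 140.8 + 377.0 + 198.0 = 715.8.
The longest hop is 377.0; the others sum to 338.8. Folding the others back against it leaves at least 377.0 − 338.8 = 38.2.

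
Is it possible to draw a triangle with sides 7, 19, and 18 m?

The longest side is 19, and the other two sum to 25.
Since 25 > 19, the triangle inequality holds.

Yes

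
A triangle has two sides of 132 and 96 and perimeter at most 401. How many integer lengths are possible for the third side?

Triangle inequality: 36 < x < 228. Perimeter ≤ 401 gives x ≤ 401 − 132 − 96 = 173.
So 36 < x ≤ 173; integers 37 through 173: 137 values.

137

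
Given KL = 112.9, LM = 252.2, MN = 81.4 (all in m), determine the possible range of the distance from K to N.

The maximum is all hops collinear in one direction: 112.9 + 252.2 + 81.4 = 446.5.
The longest hop is 252.2; the others sum to 194.3. Folding the others back against it leaves at least 252.2 − 194.3 = 57.9.

57.9 ≤ KN ≤ 446.5 m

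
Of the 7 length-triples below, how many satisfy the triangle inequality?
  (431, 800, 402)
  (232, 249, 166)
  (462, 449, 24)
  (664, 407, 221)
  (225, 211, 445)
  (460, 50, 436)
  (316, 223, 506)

(402,431,800): 402+431 > 800 → valid
(166,232,249): 166+232 > 249 → valid
(24,449,462): 24+449 > 462 → valid
(221,407,664): 221+407 ≤ 664 → not valid
(211,225,445): 211+225 ≤ 445 → not valid
(50,436,460): 50+436 > 460 → valid
(223,316,506): 223+316 > 506 → valid
5 of the 7 triples form a triangle.

5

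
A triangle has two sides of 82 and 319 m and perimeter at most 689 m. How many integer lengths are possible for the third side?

51

Triangle inequality: 237 < x < 401. Perimeter ≤ 689 gives x ≤ 689 − 82 − 319 = 288.
So 237 < x ≤ 288; integers 238 through 288: 51 values.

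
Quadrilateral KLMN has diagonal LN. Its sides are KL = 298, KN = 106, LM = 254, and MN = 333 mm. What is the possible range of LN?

From triangle KLN: |298 − 106| < LN < 298 + 106, i.e. 192 < LN < 404.
From triangle MLN: 79 < LN < 587.
Both must hold, so LN lies in the intersection.

192 < LN < 404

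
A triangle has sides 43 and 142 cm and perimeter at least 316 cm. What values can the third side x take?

Triangle inequality alone gives 99 < x < 185.
The perimeter condition gives x ≥ 316 − 43 − 142 = 131.
Intersecting the two: 131 ≤ x < 185.

131 ≤ x < 185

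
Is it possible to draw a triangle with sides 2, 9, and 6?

No

The longest side is 9, but the other two sum to only 8.
8 < 9, so the triangle inequality fails.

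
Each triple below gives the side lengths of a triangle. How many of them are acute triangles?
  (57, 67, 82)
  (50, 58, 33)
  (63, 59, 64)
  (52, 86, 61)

3

(57,67,82): 57²+67² = 7738 > 6724 = 82² → acute
(50,58,33): 33²+50² = 3589 > 3364 = 58² → acute
(63,59,64): 59²+63² = 7450 > 4096 = 64² → acute
(52,86,61): 52²+61² = 6425 < 7396 = 86² → obtuse
3 of the 4 are acute.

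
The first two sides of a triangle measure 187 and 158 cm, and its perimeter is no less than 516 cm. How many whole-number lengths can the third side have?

174

Triangle inequality: 29 < x < 345. Perimeter ≥ 516 gives x ≥ 516 − 187 − 158 = 171.
So 171 ≤ x < 345; integers 171 through 344: 174 values.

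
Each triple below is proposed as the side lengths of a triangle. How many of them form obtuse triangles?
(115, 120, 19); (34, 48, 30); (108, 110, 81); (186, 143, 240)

3

(115,120,19): 19²+115² = 13586 < 14400 = 120² → obtuse
(34,48,30): 30²+34² = 2056 < 2304 = 48² → obtuse
(108,110,81): 81²+108² = 18225 > 12100 = 110² → acute
(186,143,240): 143²+186² = 55045 < 57600 = 240² → obtuse
3 of the 4 are obtuse.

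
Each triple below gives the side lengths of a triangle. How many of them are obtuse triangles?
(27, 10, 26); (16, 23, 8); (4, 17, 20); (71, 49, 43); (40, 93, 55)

4

(27,10,26): 10²+26² = 776 > 729 = 27² → acute
(16,23,8): 8²+16² = 320 < 529 = 23² → obtuse
(4,17,20): 4²+17² = 305 < 400 = 20² → obtuse
(71,49,43): 43²+49² = 4250 < 5041 = 71² → obtuse
(40,93,55): 40²+55² = 4625 < 8649 = 93² → obtuse
4 of the 5 are obtuse.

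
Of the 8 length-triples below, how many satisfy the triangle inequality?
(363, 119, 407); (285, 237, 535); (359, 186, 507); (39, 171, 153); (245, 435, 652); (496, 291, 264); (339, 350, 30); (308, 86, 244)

7

(119,363,407): 119+363 > 407 → valid
(237,285,535): 237+285 ≤ 535 → not valid
(186,359,507): 186+359 > 507 → valid
(39,153,171): 39+153 > 171 → valid
(245,435,652): 245+435 > 652 → valid
(264,291,496): 264+291 > 496 → valid
(30,339,350): 30+339 > 350 → valid
(86,244,308): 86+244 > 308 → valid
7 of the 8 triples form a triangle.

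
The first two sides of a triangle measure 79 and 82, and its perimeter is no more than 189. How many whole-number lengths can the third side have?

Triangle inequality: 3 < x < 161. Perimeter ≤ 189 gives x ≤ 189 − 79 − 82 = 28.
So 3 < x ≤ 28; integers 4 through 28: 25 values.

25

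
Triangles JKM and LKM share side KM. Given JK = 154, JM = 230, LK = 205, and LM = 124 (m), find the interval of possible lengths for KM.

From triangle JKM: |154 − 230| < KM < 154 + 230, i.e. 76 < KM < 384.
From triangle LKM: 81 < KM < 329.
Both must hold, so KM lies in the intersection.

81 < KM < 329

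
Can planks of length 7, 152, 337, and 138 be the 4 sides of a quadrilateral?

No

For a quadrilateral, each side must be shorter than the sum of the others.
Here the longest side is 337, but the remaining 3 sides sum to only 297.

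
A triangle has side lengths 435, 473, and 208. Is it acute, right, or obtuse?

Compare the square of the longest side to the sum of squares of the other two: 208² + 435² = 232489 > 223729 = 473².

acute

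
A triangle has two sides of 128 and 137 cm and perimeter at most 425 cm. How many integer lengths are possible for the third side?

Triangle inequality: 9 < x < 265. Perimeter ≤ 425 gives x ≤ 425 − 128 − 137 = 160.
So 9 < x ≤ 160; integers 10 through 160: 151 values.

151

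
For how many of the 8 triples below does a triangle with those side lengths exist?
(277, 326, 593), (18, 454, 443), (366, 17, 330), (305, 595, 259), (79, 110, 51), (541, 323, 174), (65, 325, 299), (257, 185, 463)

(277,326,593): 277+326 > 593 → valid
(18,443,454): 18+443 > 454 → valid
(17,330,366): 17+330 ≤ 366 → not valid
(259,305,595): 259+305 ≤ 595 → not valid
(51,79,110): 51+79 > 110 → valid
(174,323,541): 174+323 ≤ 541 → not valid
(65,299,325): 65+299 > 325 → valid
(185,257,463): 185+257 ≤ 463 → not valid
4 of the 8 triples form a triangle.

4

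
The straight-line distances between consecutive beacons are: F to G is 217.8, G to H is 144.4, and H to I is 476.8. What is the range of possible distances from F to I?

114.6 ≤ FI ≤ 839.0

The maximum is all hops collinear in one direction: 217.8 + 144.4 + 476.8 = 839.0.
The longest hop is 476.8; the others sum to 362.2. Folding the others back against it leaves at least 476.8 − 362.2 = 114.6.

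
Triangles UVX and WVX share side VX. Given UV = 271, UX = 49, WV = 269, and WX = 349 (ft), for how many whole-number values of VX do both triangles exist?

97

From triangle UVX: 222 < VX < 320.
From triangle WVX: 80 < VX < 618.
Intersection: 222 < VX < 320, so integers 223 through 319: 97 values.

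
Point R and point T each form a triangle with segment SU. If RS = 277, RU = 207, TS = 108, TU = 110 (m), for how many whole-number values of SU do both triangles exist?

147

From triangle RSU: 70 < SU < 484.
From triangle TSU: 2 < SU < 218.
Intersection: 70 < SU < 218, so integers 71 through 217: 147 values.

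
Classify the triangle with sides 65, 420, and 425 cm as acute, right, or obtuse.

Compare the square of the longest side to the sum of squares of the other two: 65² + 420² = 180625 = 425².

right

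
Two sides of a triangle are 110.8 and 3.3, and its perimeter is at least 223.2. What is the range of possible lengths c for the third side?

Triangle inequality alone gives 107.5 < c < 114.1.
The perimeter condition gives c ≥ 223.2 − 110.8 − 3.3 = 109.1.
Intersecting the two: 109.1 ≤ c < 114.1.

109.1 ≤ c < 114.1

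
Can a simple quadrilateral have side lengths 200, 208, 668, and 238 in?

No

For a quadrilateral, each side must be shorter than the sum of the others.
Here the longest side is 668, but the remaining 3 sides sum to only 646.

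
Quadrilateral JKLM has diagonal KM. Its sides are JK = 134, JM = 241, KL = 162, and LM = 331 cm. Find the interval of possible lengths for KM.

169 < KM < 375

From triangle JKM: |134 − 241| < KM < 134 + 241, i.e. 107 < KM < 375.
From triangle LKM: 169 < KM < 493.
Both must hold, so KM lies in the intersection.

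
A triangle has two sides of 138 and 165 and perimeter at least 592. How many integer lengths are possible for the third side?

Triangle inequality: 27 < x < 303. Perimeter ≥ 592 gives x ≥ 592 − 138 − 165 = 289.
So 289 ≤ x < 303; integers 289 through 302: 14 values.

14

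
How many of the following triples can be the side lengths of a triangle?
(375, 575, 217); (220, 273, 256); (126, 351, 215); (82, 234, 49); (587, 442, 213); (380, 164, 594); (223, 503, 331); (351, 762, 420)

5

(217,375,575): 217+375 > 575 → valid
(220,256,273): 220+256 > 273 → valid
(126,215,351): 126+215 ≤ 351 → not valid
(49,82,234): 49+82 ≤ 234 → not valid
(213,442,587): 213+442 > 587 → valid
(164,380,594): 164+380 ≤ 594 → not valid
(223,331,503): 223+331 > 503 → valid
(351,420,762): 351+420 > 762 → valid
5 of the 8 triples form a triangle.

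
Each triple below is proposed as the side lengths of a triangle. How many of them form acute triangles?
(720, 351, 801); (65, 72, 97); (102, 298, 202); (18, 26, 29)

1

(720,351,801): 351²+720² = 641601 = 801² → right
(65,72,97): 65²+72² = 9409 = 97² → right
(102,298,202): 102²+202² = 51208 < 88804 = 298² → obtuse
(18,26,29): 18²+26² = 1000 > 841 = 29² → acute
1 of the 4 is acute.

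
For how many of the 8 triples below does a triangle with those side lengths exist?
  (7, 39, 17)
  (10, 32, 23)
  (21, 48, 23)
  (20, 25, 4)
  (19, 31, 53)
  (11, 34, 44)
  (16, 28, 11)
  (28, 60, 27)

2

(7,17,39): 7+17 ≤ 39 → not valid
(10,23,32): 10+23 > 32 → valid
(21,23,48): 21+23 ≤ 48 → not valid
(4,20,25): 4+20 ≤ 25 → not valid
(19,31,53): 19+31 ≤ 53 → not valid
(11,34,44): 11+34 > 44 → valid
(11,16,28): 11+16 ≤ 28 → not valid
(27,28,60): 27+28 ≤ 60 → not valid
2 of the 8 triples form a triangle.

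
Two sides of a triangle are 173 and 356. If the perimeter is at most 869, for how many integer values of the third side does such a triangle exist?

157

Triangle inequality: 183 < x < 529. Perimeter ≤ 869 gives x ≤ 869 − 173 − 356 = 340.
So 183 < x ≤ 340; integers 184 through 340: 157 values.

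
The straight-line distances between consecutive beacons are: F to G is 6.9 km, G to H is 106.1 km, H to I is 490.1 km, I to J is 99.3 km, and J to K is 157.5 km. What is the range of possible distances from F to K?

120.3 ≤ FK ≤ 859.9 km

The maximum is all hops collinear in one direction: 6.9 + 106.1 + 490.1 + 99.3 + 157.5 = 859.9.
The longest hop is 490.1; the others sum to 369.8. Folding the others back against it leaves at least 490.1 − 369.8 = 120.3.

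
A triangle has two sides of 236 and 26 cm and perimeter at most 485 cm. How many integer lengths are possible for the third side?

Triangle inequality: 210 < x < 262. Perimeter ≤ 485 gives x ≤ 485 − 236 − 26 = 223.
So 210 < x ≤ 223; integers 211 through 223: 13 values.

13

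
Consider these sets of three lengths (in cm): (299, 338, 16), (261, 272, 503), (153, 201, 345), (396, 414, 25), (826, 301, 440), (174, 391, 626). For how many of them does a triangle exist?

3

(16,299,338): 16+299 ≤ 338 → not valid
(261,272,503): 261+272 > 503 → valid
(153,201,345): 153+201 > 345 → valid
(25,396,414): 25+396 > 414 → valid
(301,440,826): 301+440 ≤ 826 → not valid
(174,391,626): 174+391 ≤ 626 → not valid
3 of the 6 triples form a triangle.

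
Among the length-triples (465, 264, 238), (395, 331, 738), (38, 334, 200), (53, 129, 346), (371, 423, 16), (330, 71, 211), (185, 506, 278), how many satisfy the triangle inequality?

1

(238,264,465): 238+264 > 465 → valid
(331,395,738): 331+395 ≤ 738 → not valid
(38,200,334): 38+200 ≤ 334 → not valid
(53,129,346): 53+129 ≤ 346 → not valid
(16,371,423): 16+371 ≤ 423 → not valid
(71,211,330): 71+211 ≤ 330 → not valid
(185,278,506): 185+278 ≤ 506 → not valid
1 of the 7 triples forms a triangle.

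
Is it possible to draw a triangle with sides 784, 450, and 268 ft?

No

The longest side is 784, but the other two sum to only 718.
718 < 784, so the triangle inequality fails.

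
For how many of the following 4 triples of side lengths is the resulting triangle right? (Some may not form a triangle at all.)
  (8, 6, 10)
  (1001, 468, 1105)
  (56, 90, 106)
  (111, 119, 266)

(8,6,10): 6²+8² = 100 = 10² → right
(1001,468,1105): 468²+1001² = 1221025 = 1105² → right
(56,90,106): 56²+90² = 11236 = 106² → right
(111,119,266): 111+119 ≤ 266, not a triangle
3 of the 4 are right.

3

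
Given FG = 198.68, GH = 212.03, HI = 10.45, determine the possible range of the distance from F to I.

The maximum is all hops collinear in one direction: 198.68 + 212.03 + 10.45 = 421.16.
The longest hop is 212.03; the others sum to 209.13. Folding the others back against it leaves at least 212.03 − 209.13 = 2.90.

2.90 ≤ FI ≤ 421.16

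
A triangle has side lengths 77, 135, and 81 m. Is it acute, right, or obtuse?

Compare the square of the longest side to the sum of squares of the other two: 77² + 81² = 12490 < 18225 = 135².

obtuse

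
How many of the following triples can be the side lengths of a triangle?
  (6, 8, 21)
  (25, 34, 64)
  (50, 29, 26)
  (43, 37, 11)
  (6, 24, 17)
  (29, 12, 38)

3

(6,8,21): 6+8 ≤ 21 → not valid
(25,34,64): 25+34 ≤ 64 → not valid
(26,29,50): 26+29 > 50 → valid
(11,37,43): 11+37 > 43 → valid
(6,17,24): 6+17 ≤ 24 → not valid
(12,29,38): 12+29 > 38 → valid
3 of the 6 triples form a triangle.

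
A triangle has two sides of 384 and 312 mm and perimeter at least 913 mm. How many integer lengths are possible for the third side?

479

Triangle inequality: 72 < x < 696. Perimeter ≥ 913 gives x ≥ 913 − 384 − 312 = 217.
So 217 ≤ x < 696; integers 217 through 695: 479 values.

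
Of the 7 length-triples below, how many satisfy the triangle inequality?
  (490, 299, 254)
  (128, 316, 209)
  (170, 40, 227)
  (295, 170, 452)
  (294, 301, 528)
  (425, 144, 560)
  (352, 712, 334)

5

(254,299,490): 254+299 > 490 → valid
(128,209,316): 128+209 > 316 → valid
(40,170,227): 40+170 ≤ 227 → not valid
(170,295,452): 170+295 > 452 → valid
(294,301,528): 294+301 > 528 → valid
(144,425,560): 144+425 > 560 → valid
(334,352,712): 334+352 ≤ 712 → not valid
5 of the 7 triples form a triangle.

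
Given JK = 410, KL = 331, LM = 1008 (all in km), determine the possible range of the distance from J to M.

The maximum is all hops collinear in one direction: 410 + 331 + 1008 = 1749.
The longest hop is 1008; the others sum to 741. Folding the others back against it leaves at least 1008 − 741 = 267.

267 ≤ JM ≤ 1749 km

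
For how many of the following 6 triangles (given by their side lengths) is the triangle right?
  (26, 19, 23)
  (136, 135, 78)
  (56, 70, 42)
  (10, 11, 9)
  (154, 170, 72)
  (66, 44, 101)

(26,19,23): 19²+23² = 890 > 676 = 26² → acute
(136,135,78): 78²+135² = 24309 > 18496 = 136² → acute
(56,70,42): 42²+56² = 4900 = 70² → right
(10,11,9): 9²+10² = 181 > 121 = 11² → acute
(154,170,72): 72²+154² = 28900 = 170² → right
(66,44,101): 44²+66² = 6292 < 10201 = 101² → obtuse
2 of the 6 are right.

2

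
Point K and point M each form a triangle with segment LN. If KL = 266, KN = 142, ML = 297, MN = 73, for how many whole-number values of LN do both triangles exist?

145

From triangle KLN: 124 < LN < 408.
From triangle MLN: 224 < LN < 370.
Intersection: 224 < LN < 370, so integers 225 through 369: 145 values.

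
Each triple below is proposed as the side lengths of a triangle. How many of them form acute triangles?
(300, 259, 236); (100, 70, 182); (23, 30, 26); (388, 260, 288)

(300,259,236): 236²+259² = 122777 > 90000 = 300² → acute
(100,70,182): 70+100 ≤ 182, not a triangle
(23,30,26): 23²+26² = 1205 > 900 = 30² → acute
(388,260,288): 260²+288² = 150544 = 388² → right
2 of the 4 are acute.

2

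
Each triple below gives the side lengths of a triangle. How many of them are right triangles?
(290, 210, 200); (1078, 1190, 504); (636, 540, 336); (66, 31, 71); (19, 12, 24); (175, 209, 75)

3

(290,210,200): 200²+210² = 84100 = 290² → right
(1078,1190,504): 504²+1078² = 1416100 = 1190² → right
(636,540,336): 336²+540² = 404496 = 636² → right
(66,31,71): 31²+66² = 5317 > 5041 = 71² → acute
(19,12,24): 12²+19² = 505 < 576 = 24² → obtuse
(175,209,75): 75²+175² = 36250 < 43681 = 209² → obtuse
3 of the 6 are right.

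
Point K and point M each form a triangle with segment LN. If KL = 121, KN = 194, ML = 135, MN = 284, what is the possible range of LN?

From triangle KLN: |121 − 194| < LN < 121 + 194, i.e. 73 < LN < 315.
From triangle MLN: 149 < LN < 419.
Both must hold, so LN lies in the intersection.

149 < LN < 315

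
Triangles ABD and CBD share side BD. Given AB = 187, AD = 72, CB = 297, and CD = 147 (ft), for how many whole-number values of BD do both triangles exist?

108

From triangle ABD: 115 < BD < 259.
From triangle CBD: 150 < BD < 444.
Intersection: 150 < BD < 259, so integers 151 through 258: 108 values.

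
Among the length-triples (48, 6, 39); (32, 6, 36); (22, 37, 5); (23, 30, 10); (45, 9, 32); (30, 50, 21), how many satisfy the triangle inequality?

3

(6,39,48): 6+39 ≤ 48 → not valid
(6,32,36): 6+32 > 36 → valid
(5,22,37): 5+22 ≤ 37 → not valid
(10,23,30): 10+23 > 30 → valid
(9,32,45): 9+32 ≤ 45 → not valid
(21,30,50): 21+30 > 50 → valid
3 of the 6 triples form a triangle.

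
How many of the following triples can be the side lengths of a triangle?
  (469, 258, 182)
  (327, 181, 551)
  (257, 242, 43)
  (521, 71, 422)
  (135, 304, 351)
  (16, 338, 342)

3

(182,258,469): 182+258 ≤ 469 → not valid
(181,327,551): 181+327 ≤ 551 → not valid
(43,242,257): 43+242 > 257 → valid
(71,422,521): 71+422 ≤ 521 → not valid
(135,304,351): 135+304 > 351 → valid
(16,338,342): 16+338 > 342 → valid
3 of the 6 triples form a triangle.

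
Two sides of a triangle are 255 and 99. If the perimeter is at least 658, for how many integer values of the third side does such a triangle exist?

Triangle inequality: 156 < x < 354. Perimeter ≥ 658 gives x ≥ 658 − 255 − 99 = 304.
So 304 ≤ x < 354; integers 304 through 353: 50 values.

50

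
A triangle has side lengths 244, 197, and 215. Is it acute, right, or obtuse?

Compare the square of the longest side to the sum of squares of the other two: 197² + 215² = 85034 > 59536 = 244².

acute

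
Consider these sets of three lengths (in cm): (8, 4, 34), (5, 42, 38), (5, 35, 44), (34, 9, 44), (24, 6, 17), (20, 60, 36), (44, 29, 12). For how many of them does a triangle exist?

(4,8,34): 4+8 ≤ 34 → not valid
(5,38,42): 5+38 > 42 → valid
(5,35,44): 5+35 ≤ 44 → not valid
(9,34,44): 9+34 ≤ 44 → not valid
(6,17,24): 6+17 ≤ 24 → not valid
(20,36,60): 20+36 ≤ 60 → not valid
(12,29,44): 12+29 ≤ 44 → not valid
1 of the 7 triples forms a triangle.

1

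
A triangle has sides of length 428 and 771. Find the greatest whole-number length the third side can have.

The third side must be strictly less than 428 + 771 = 1199.
The largest integer below 1199 is 1198.

1198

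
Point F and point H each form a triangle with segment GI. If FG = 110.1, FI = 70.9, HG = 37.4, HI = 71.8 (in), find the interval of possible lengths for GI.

From triangle FGI: |110.1 − 70.9| < GI < 110.1 + 70.9, i.e. 39.2 < GI < 181.0.
From triangle HGI: 34.4 < GI < 109.2.
Both must hold, so GI lies in the intersection.

39.2 < GI < 109.2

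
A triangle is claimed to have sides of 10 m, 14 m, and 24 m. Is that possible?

No

The two shorter sides sum to 24, exactly equal to the longest side 24.
That gives only a degenerate (flat) triangle — the inequality must be strict.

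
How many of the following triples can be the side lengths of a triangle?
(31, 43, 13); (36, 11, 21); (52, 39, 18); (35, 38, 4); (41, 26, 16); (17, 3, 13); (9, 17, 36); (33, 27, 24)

5

(13,31,43): 13+31 > 43 → valid
(11,21,36): 11+21 ≤ 36 → not valid
(18,39,52): 18+39 > 52 → valid
(4,35,38): 4+35 > 38 → valid
(16,26,41): 16+26 > 41 → valid
(3,13,17): 3+13 ≤ 17 → not valid
(9,17,36): 9+17 ≤ 36 → not valid
(24,27,33): 24+27 > 33 → valid
5 of the 8 triples form a triangle.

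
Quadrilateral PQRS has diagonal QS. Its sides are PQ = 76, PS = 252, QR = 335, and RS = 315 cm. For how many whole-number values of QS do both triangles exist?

151

From triangle PQS: 176 < QS < 328.
From triangle RQS: 20 < QS < 650.
Intersection: 176 < QS < 328, so integers 177 through 327: 151 values.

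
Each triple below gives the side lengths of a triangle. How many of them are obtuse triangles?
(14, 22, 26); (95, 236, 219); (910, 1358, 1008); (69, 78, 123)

(14,22,26): 14²+22² = 680 > 676 = 26² → acute
(95,236,219): 95²+219² = 56986 > 55696 = 236² → acute
(910,1358,1008): 910²+1008² = 1844164 = 1358² → right
(69,78,123): 69²+78² = 10845 < 15129 = 123² → obtuse
1 of the 4 is obtuse.

1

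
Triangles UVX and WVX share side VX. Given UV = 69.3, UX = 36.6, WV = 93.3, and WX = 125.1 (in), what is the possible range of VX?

From triangle UVX: |69.3 − 36.6| < VX < 69.3 + 36.6, i.e. 32.7 < VX < 105.9.
From triangle WVX: 31.8 < VX < 218.4.
Both must hold, so VX lies in the intersection.

32.7 < VX < 105.9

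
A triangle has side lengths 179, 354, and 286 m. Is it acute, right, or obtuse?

obtuse

Compare the square of the longest side to the sum of squares of the other two: 179² + 286² = 113837 < 125316 = 354².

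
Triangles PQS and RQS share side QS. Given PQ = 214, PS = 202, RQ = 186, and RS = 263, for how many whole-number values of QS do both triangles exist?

From triangle PQS: 12 < QS < 416.
From triangle RQS: 77 < QS < 449.
Intersection: 77 < QS < 416, so integers 78 through 415: 338 values.

338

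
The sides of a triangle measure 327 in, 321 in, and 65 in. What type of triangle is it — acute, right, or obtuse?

acute

Compare the square of the longest side to the sum of squares of the other two: 65² + 321² = 107266 > 106929 = 327².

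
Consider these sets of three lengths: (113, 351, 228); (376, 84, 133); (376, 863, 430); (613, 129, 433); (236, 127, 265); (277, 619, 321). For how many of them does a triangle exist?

1

(113,228,351): 113+228 ≤ 351 → not valid
(84,133,376): 84+133 ≤ 376 → not valid
(376,430,863): 376+430 ≤ 863 → not valid
(129,433,613): 129+433 ≤ 613 → not valid
(127,236,265): 127+236 > 265 → valid
(277,321,619): 277+321 ≤ 619 → not valid
1 of the 6 triples forms a triangle.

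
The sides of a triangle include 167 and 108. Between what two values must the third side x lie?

By the triangle inequality, x must be less than 167 + 108 = 275 and greater than |167 − 108| = 59.

59 < x < 275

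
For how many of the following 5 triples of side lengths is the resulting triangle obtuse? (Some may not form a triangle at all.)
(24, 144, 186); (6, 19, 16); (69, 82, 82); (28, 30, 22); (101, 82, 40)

2

(24,144,186): 24+144 ≤ 186, not a triangle
(6,19,16): 6²+16² = 292 < 361 = 19² → obtuse
(69,82,82): 69²+82² = 11485 > 6724 = 82² → acute
(28,30,22): 22²+28² = 1268 > 900 = 30² → acute
(101,82,40): 40²+82² = 8324 < 10201 = 101² → obtuse
2 of the 5 are obtuse.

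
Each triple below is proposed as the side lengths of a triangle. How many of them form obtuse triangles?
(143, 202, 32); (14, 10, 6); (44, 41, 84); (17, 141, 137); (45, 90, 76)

4

(143,202,32): 32+143 ≤ 202, not a triangle
(14,10,6): 6²+10² = 136 < 196 = 14² → obtuse
(44,41,84): 41²+44² = 3617 < 7056 = 84² → obtuse
(17,141,137): 17²+137² = 19058 < 19881 = 141² → obtuse
(45,90,76): 45²+76² = 7801 < 8100 = 90² → obtuse
4 of the 5 are obtuse.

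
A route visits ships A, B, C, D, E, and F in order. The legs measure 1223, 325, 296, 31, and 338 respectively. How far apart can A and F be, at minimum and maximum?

The maximum is all hops collinear in one direction: 1223 + 325 + 296 + 31 + 338 = 2213.
The longest hop is 1223; the others sum to 990. Folding the others back against it leaves at least 1223 − 990 = 233.

233 ≤ AF ≤ 2213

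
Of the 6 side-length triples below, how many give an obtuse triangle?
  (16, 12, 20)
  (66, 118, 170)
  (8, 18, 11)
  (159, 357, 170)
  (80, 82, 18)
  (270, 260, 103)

(16,12,20): 12²+16² = 400 = 20² → right
(66,118,170): 66²+118² = 18280 < 28900 = 170² → obtuse
(8,18,11): 8²+11² = 185 < 324 = 18² → obtuse
(159,357,170): 159+170 ≤ 357, not a triangle
(80,82,18): 18²+80² = 6724 = 82² → right
(270,260,103): 103²+260² = 78209 > 72900 = 270² → acute
2 of the 6 are obtuse.

2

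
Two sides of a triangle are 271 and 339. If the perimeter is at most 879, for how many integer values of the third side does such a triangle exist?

Triangle inequality: 68 < x < 610. Perimeter ≤ 879 gives x ≤ 879 − 271 − 339 = 269.
So 68 < x ≤ 269; integers 69 through 269: 201 values.

201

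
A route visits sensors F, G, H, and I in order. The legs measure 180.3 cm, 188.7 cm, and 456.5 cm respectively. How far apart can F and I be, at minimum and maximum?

The maximum is all hops collinear in one direction: 180.3 + 188.7 + 456.5 = 825.5.
The longest hop is 456.5; the others sum to 369.0. Folding the others back against it leaves at least 456.5 − 369.0 = 87.5.

87.5 ≤ FI ≤ 825.5 cm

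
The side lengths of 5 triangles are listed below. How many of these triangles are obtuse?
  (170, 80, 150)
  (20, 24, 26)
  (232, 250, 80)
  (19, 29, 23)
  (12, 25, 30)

(170,80,150): 80²+150² = 28900 = 170² → right
(20,24,26): 20²+24² = 976 > 676 = 26² → acute
(232,250,80): 80²+232² = 60224 < 62500 = 250² → obtuse
(19,29,23): 19²+23² = 890 > 841 = 29² → acute
(12,25,30): 12²+25² = 769 < 900 = 30² → obtuse
2 of the 5 are obtuse.

2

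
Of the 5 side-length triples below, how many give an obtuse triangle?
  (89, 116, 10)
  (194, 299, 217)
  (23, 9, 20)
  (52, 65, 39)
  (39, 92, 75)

(89,116,10): 10+89 ≤ 116, not a triangle
(194,299,217): 194²+217² = 84725 < 89401 = 299² → obtuse
(23,9,20): 9²+20² = 481 < 529 = 23² → obtuse
(52,65,39): 39²+52² = 4225 = 65² → right
(39,92,75): 39²+75² = 7146 < 8464 = 92² → obtuse
3 of the 5 are obtuse.

3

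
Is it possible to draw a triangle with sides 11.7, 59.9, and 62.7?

Yes

The longest side is 62.7, and the other two sum to 71.6.
Since 71.6 > 62.7, the triangle inequality holds.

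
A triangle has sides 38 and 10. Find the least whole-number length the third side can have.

29

The third side must be strictly greater than |38 − 10| = 28.
The smallest integer above 28 is 29.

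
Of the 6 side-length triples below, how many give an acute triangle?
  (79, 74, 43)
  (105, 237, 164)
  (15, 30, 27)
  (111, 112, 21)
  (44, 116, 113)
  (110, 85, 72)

(79,74,43): 43²+74² = 7325 > 6241 = 79² → acute
(105,237,164): 105²+164² = 37921 < 56169 = 237² → obtuse
(15,30,27): 15²+27² = 954 > 900 = 30² → acute
(111,112,21): 21²+111² = 12762 > 12544 = 112² → acute
(44,116,113): 44²+113² = 14705 > 13456 = 116² → acute
(110,85,72): 72²+85² = 12409 > 12100 = 110² → acute
5 of the 6 are acute.

5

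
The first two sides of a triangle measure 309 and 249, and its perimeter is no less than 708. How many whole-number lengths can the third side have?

408

Triangle inequality: 60 < x < 558. Perimeter ≥ 708 gives x ≥ 708 − 309 − 249 = 150.
So 150 ≤ x < 558; integers 150 through 557: 408 values.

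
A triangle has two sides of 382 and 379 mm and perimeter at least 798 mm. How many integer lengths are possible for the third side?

Triangle inequality: 3 < x < 761. Perimeter ≥ 798 gives x ≥ 798 − 382 − 379 = 37.
So 37 ≤ x < 761; integers 37 through 760: 724 values.

724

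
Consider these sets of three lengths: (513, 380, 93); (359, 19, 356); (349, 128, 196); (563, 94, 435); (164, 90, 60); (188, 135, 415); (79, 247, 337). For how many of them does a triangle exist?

1

(93,380,513): 93+380 ≤ 513 → not valid
(19,356,359): 19+356 > 359 → valid
(128,196,349): 128+196 ≤ 349 → not valid
(94,435,563): 94+435 ≤ 563 → not valid
(60,90,164): 60+90 ≤ 164 → not valid
(135,188,415): 135+188 ≤ 415 → not valid
(79,247,337): 79+247 ≤ 337 → not valid
1 of the 7 triples forms a triangle.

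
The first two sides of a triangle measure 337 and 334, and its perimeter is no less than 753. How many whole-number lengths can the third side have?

589

Triangle inequality: 3 < x < 671. Perimeter ≥ 753 gives x ≥ 753 − 337 − 334 = 82.
So 82 ≤ x < 671; integers 82 through 670: 589 values.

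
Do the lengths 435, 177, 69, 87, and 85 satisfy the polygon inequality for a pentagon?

For a pentagon, each side must be shorter than the sum of the others.
Here the longest side is 435, but the remaining 4 sides sum to only 418.

No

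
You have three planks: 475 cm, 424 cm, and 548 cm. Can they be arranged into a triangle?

Yes

The longest side is 548, and the other two sum to 899.
Since 899 > 548, the triangle inequality holds.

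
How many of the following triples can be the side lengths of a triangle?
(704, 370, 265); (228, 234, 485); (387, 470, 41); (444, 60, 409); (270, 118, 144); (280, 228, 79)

2

(265,370,704): 265+370 ≤ 704 → not valid
(228,234,485): 228+234 ≤ 485 → not valid
(41,387,470): 41+387 ≤ 470 → not valid
(60,409,444): 60+409 > 444 → valid
(118,144,270): 118+144 ≤ 270 → not valid
(79,228,280): 79+228 > 280 → valid
2 of the 6 triples form a triangle.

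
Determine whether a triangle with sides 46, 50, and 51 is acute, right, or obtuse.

Compare the square of the longest side to the sum of squares of the other two: 46² + 50² = 4616 > 2601 = 51².

acute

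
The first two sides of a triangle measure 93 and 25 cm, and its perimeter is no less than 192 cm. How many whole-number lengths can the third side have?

Triangle inequality: 68 < x < 118. Perimeter ≥ 192 gives x ≥ 192 − 93 − 25 = 74.
So 74 ≤ x < 118; integers 74 through 117: 44 values.

44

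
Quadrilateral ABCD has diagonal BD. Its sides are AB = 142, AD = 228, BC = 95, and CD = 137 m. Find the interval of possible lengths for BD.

From triangle ABD: |142 − 228| < BD < 142 + 228, i.e. 86 < BD < 370.
From triangle CBD: 42 < BD < 232.
Both must hold, so BD lies in the intersection.

86 < BD < 232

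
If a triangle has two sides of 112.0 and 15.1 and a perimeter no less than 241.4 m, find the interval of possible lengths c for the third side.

Triangle inequality alone gives 96.9 < c < 127.1.
The perimeter condition gives c ≥ 241.4 − 112.0 − 15.1 = 114.3.
Intersecting the two: 114.3 ≤ c < 127.1.

114.3 ≤ c < 127.1 m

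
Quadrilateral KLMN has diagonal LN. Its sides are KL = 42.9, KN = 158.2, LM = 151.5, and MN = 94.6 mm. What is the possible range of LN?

115.3 < LN < 201.1

From triangle KLN: |42.9 − 158.2| < LN < 42.9 + 158.2, i.e. 115.3 < LN < 201.1.
From triangle MLN: 56.9 < LN < 246.1.
Both must hold, so LN lies in the intersection.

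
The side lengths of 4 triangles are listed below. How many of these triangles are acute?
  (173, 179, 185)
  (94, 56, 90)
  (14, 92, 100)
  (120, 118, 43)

3

(173,179,185): 173²+179² = 61970 > 34225 = 185² → acute
(94,56,90): 56²+90² = 11236 > 8836 = 94² → acute
(14,92,100): 14²+92² = 8660 < 10000 = 100² → obtuse
(120,118,43): 43²+118² = 15773 > 14400 = 120² → acute
3 of the 4 are acute.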